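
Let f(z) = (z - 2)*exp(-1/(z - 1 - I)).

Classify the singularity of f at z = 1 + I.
essential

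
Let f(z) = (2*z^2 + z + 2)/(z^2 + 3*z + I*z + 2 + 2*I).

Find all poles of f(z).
{-2, -1 - I}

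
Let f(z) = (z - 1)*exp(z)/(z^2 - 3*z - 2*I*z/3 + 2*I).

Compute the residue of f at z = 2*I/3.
(31/85 - 12*I/85)*exp(2*I/3)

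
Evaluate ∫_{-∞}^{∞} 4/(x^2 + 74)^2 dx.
sqrt(74)*pi/2738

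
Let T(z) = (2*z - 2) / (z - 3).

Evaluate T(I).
Substitute z = I:
  numerator:   2*(I) - 2 = -2 + 2*I
  denominator: (I) - 3 = -3 + I
T(I) = (-2 + 2*I)/(-3 + I); multiplying numerator and denominator by the conjugate -3 - I gives (8 - 4*I)/10 = 4/5 - 2*I/5

Final answer: 4/5 - 2*I/5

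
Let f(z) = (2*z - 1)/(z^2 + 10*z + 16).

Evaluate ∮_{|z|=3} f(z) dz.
-5*I*pi/3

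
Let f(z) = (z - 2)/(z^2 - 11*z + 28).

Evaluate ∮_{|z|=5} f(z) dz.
By the residue theorem, ∮_C f(z) dz = 2πi · (sum of the residues of f at the poles inside |z| = 5).

The denominator factors as (z - 7)*(z - 4), so the singularities of f are simple poles at z = 7, z = 4.
  |7|² = 49 > 25 = 5², so this pole is outside the contour.
  |4|² = 16 < 25 = 5², so this pole is inside the contour.

With P(z) = z - 2 and Q(z) = z^2 - 11*z + 28, each pole is simple, so Res(f, z₀) = P(z₀)/Q'(z₀) with Q'(z) = 2*z - 11.
  Res(f, 4) = P(4)/Q'(4) = (2)/(-3) = -2/3

∮_C f(z) dz = 2πi · (-2/3) = -4*I*pi/3

Final answer: -4*I*pi/3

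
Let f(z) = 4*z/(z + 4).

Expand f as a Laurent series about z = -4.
-16/(z + 4) + 4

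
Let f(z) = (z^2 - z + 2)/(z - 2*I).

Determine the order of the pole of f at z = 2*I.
Factor the denominator:
  z - 2*I = (z - 2*I)

The numerator P(z) = z^2 - z + 2 has P(2*I) = -2 - 2*I ≠ 0, so no factor of (z - 2*I) cancels.
Near z = 2*I we can therefore write f(z) = g(z)/(z - 2*I) with g analytic at 2*I and g(2*I) ≠ 0 (g is just the numerator).

Hence z = 2*I is a pole of order 1.

Final answer: 1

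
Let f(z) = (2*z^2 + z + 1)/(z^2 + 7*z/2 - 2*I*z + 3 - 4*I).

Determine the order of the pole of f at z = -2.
Factor the denominator:
  z^2 + 7*z/2 - 2*I*z + 3 - 4*I = (z + 2)*(z + 3/2 - 2*I)

The numerator P(z) = 2*z^2 + z + 1 has P(-2) = 7 ≠ 0, so no factor of (z + 2) cancels.
Near z = -2 we can therefore write f(z) = g(z)/(z + 2) with g analytic at -2 and g(-2) ≠ 0 (g is the numerator divided by the remaining denominator factors).

Hence z = -2 is a pole of order 1.

Final answer: 1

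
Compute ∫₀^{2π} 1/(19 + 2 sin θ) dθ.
2*sqrt(357)*pi/357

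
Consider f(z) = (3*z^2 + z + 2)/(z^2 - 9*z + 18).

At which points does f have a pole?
The singularities of f are the zeros of the denominator. Factoring,
  z^2 - 9*z + 18 = (z - 3)*(z - 6)
so the candidates are z = 3, z = 6.

Check the numerator P(z) = 3*z^2 + z + 2 at each one:
  P(3) = 32 ≠ 0, so z = 3 is a (simple) pole.
  P(6) = 116 ≠ 0, so z = 6 is a (simple) pole.

Poles of f: {3, 6}

Final answer: {3, 6}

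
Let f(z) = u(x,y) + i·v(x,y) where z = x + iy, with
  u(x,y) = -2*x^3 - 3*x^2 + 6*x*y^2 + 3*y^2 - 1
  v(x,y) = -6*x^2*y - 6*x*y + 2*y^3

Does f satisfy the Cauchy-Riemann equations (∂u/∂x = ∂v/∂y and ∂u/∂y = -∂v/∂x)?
∂u/∂x = -6*x^2 - 6*x + 6*y^2
∂v/∂y = -6*x^2 - 6*x + 6*y^2
∂u/∂y = 12*x*y + 6*y
∂v/∂x = -12*x*y - 6*y
∂u/∂x = ∂v/∂y and ∂u/∂y = -∂v/∂x hold identically; f is analytic.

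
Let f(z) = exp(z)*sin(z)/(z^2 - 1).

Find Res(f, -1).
exp(-1)*sin(1)/2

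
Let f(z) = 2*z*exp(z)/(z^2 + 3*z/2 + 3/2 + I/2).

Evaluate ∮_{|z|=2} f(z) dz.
By the residue theorem, ∮_C f(z) dz = 2πi · (sum of the residues of f at the poles inside |z| = 2).

The denominator factors as (z + 1 - I)*(z + 1/2 + I), so the singularities of f are simple poles at z = -1 + I, z = -1/2 - I.
  |-1 + I|² = 2 < 4 = 2², so this pole is inside the contour.
  |-1/2 - I|² = 5/4 < 4 = 2², so this pole is inside the contour.

With P(z) = 2*z*exp(z) and Q(z) = z^2 + 3*z/2 + 3/2 + I/2, each pole is simple, so Res(f, z₀) = P(z₀)/Q'(z₀) with Q'(z) = 2*z + 3/2.
  Res(f, -1 + I) = P(-1 + I)/Q'(-1 + I) = ((-2 + 2*I)*exp(-1 + I))/(-1/2 + 2*I) = (20/17 + 12*I/17)*exp(-1 + I)
  Res(f, -1/2 - I) = P(-1/2 - I)/Q'(-1/2 - I) = ((-1 - 2*I)*exp(-1/2 - I))/(1/2 - 2*I) = (14/17 - 12*I/17)*exp(-1/2 - I)

Sum of residues inside C: (14/17 - 12*I/17)*exp(-1/2 - I) + (20/17 + 12*I/17)*exp(-1 + I)
∮_C f(z) dz = 2πi · ((14/17 - 12*I/17)*exp(-1/2 - I) + (20/17 + 12*I/17)*exp(-1 + I)) = pi*(24/17 + 28*I/17)*exp(-1/2 - I) + pi*(-24/17 + 40*I/17)*exp(-1 + I)

Final answer: pi*(24/17 + 28*I/17)*exp(-1/2 - I) + pi*(-24/17 + 40*I/17)*exp(-1 + I)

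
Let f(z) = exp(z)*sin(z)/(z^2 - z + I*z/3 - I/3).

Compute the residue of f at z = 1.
Write f(z) = P(z)/Q(z) with P(z) = exp(z)*sin(z) and Q(z) = z^2 - z + I*z/3 - I/3.
The denominator factors as Q(z) = (z - 1)*(z + I/3), so z = 1 is a simple zero of Q and P is analytic there; z = 1 is therefore a simple pole and
  Res(f, z₀) = P(z₀)/Q'(z₀).

Q'(z) = 2*z - 1 + I/3, so Q'(1) = 1 + I/3.
P(1) = exp(1)*sin(1).

Res(f, 1) = (exp(1)*sin(1))/(1 + I/3) = exp(1)*(9/10 - 3*I/10)*sin(1)

Final answer: exp(1)*(9/10 - 3*I/10)*sin(1)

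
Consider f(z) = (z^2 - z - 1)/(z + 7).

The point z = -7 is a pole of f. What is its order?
Factor the denominator:
  z + 7 = (z + 7)

The numerator P(z) = z^2 - z - 1 has P(-7) = 55 ≠ 0, so no factor of (z + 7) cancels.
Near z = -7 we can therefore write f(z) = g(z)/(z + 7) with g analytic at -7 and g(-7) ≠ 0 (g is just the numerator).

Hence z = -7 is a pole of order 1.

Final answer: 1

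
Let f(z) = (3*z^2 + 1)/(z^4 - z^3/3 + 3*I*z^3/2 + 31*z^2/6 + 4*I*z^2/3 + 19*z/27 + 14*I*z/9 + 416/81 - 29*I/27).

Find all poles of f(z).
The singularities of f are the zeros of the denominator. Factoring,
  z^4 - z^3/3 + 3*I*z^3/2 + 31*z^2/6 + 4*I*z^2/3 + 19*z/27 + 14*I*z/9 + 416/81 - 29*I/27 = (z - 2/3 + 3*I)*(z + 1/3 + I)*(z - 1/3 - I)*(z + 1/3 - 3*I/2)
so the candidates are z = 2/3 - 3*I, z = -1/3 - I, z = 1/3 + I, z = -1/3 + 3*I/2.

Check the numerator P(z) = 3*z^2 + 1 at each one:
  P(2/3 - 3*I) = -74/3 - 12*I ≠ 0, so z = 2/3 - 3*I is a (simple) pole.
  P(-1/3 - I) = -5/3 + 2*I ≠ 0, so z = -1/3 - I is a (simple) pole.
  P(1/3 + I) = -5/3 + 2*I ≠ 0, so z = 1/3 + I is a (simple) pole.
  P(-1/3 + 3*I/2) = -65/12 - 3*I ≠ 0, so z = -1/3 + 3*I/2 is a (simple) pole.

Poles of f: {-1/3 - I, -1/3 + 3*I/2, 1/3 + I, 2/3 - 3*I}

Final answer: {-1/3 - I, -1/3 + 3*I/2, 1/3 + I, 2/3 - 3*I}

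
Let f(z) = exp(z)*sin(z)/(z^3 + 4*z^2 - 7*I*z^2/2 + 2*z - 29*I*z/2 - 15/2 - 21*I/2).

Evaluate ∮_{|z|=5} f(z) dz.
By the residue theorem, ∮_C f(z) dz = 2πi · (sum of the residues of f at the poles inside |z| = 5).

The denominator factors as (z + 3 + I/2)*(z + 1 - I)*(z - 3*I), so the singularities of f are simple poles at z = -3 - I/2, z = -1 + I, z = 3*I.
  |-3 - I/2|² = 37/4 < 25 = 5², so this pole is inside the contour.
  |-1 + I|² = 2 < 25 = 5², so this pole is inside the contour.
  |3*I|² = 9 < 25 = 5², so this pole is inside the contour.

With P(z) = exp(z)*sin(z) and Q(z) = z^3 + 4*z^2 - 7*I*z^2/2 + 2*z - 29*I*z/2 - 15/2 - 21*I/2, each pole is simple, so Res(f, z₀) = P(z₀)/Q'(z₀) with Q'(z) = 3*z^2 + 8*z - 7*I*z + 2 - 29*I/2.
  Res(f, -3 - I/2) = P(-3 - I/2)/Q'(-3 - I/2) = (-exp(-3 - I/2)*sin(3 + I/2))/(3/4 + 23*I/2) = (-12/2125 + 184*I/2125)*exp(-3 - I/2)*sin(3 + I/2)
  Res(f, -1 + I) = P(-1 + I)/Q'(-1 + I) = (-exp(-1 + I)*sin(1 - I))/(1 - 11*I/2) = (-4/125 - 22*I/125)*exp(-1 + I)*sin(1 - I)
  Res(f, 3*I) = P(3*I)/Q'(3*I) = (I*exp(3*I)*sinh(3))/(-4 + 19*I/2) = (38/425 - 16*I/425)*exp(3*I)*sinh(3)

Sum of residues inside C: (-4/125 - 22*I/125)*exp(-1 + I)*sin(1 - I) + (-12/2125 + 184*I/2125)*exp(-3 - I/2)*sin(3 + I/2) + (38/425 - 16*I/425)*exp(3*I)*sinh(3)
∮_C f(z) dz = 2πi · ((-4/125 - 22*I/125)*exp(-1 + I)*sin(1 - I) + (-12/2125 + 184*I/2125)*exp(-3 - I/2)*sin(3 + I/2) + (38/425 - 16*I/425)*exp(3*I)*sinh(3)) = pi*(32/425 + 76*I/425)*exp(3*I)*sinh(3) + pi*(-368/2125 - 24*I/2125)*exp(-3 - I/2)*sin(3 + I/2) + pi*(44/125 - 8*I/125)*exp(-1 + I)*sin(1 - I)

Final answer: pi*(32/425 + 76*I/425)*exp(3*I)*sinh(3) + pi*(-368/2125 - 24*I/2125)*exp(-3 - I/2)*sin(3 + I/2) + pi*(44/125 - 8*I/125)*exp(-1 + I)*sin(1 - I)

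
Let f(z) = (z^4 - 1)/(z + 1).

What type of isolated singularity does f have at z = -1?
The numerator vanishes at z = -1 ((-1)^4 = 1), so it is divisible by z + 1:
  z^4 - 1 = (z + 1)*(z^3 - z^2 + z - 1)
Hence for z ≠ -1, f(z) = z^3 - z^2 + z - 1, a polynomial, and lim_{z→-1} f(z) = -4 is finite.
So the singularity is removable.

Final answer: removable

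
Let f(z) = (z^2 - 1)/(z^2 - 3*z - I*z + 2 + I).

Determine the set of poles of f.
The singularities of f are the zeros of the denominator. Factoring,
  z^2 - 3*z - I*z + 2 + I = (z - 2 - I)*(z - 1)
so the candidates are z = 2 + I, z = 1.

Check the numerator P(z) = z^2 - 1 at each one:
  P(2 + I) = 2 + 4*I ≠ 0, so z = 2 + I is a (simple) pole.
  P(1) = 0, so the factor (z - 1) cancels and z = 1 is only a removable singularity, not a pole.

Poles of f: {2 + I}

Final answer: {2 + I}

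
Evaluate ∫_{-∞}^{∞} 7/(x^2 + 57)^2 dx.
7*sqrt(57)*pi/6498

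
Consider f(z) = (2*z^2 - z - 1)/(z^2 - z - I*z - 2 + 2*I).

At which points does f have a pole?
The singularities of f are the zeros of the denominator. Factoring,
  z^2 - z - I*z - 2 + 2*I = (z - 2)*(z + 1 - I)
so the candidates are z = 2, z = -1 + I.

Check the numerator P(z) = 2*z^2 - z - 1 at each one:
  P(2) = 5 ≠ 0, so z = 2 is a (simple) pole.
  P(-1 + I) = -5*I ≠ 0, so z = -1 + I is a (simple) pole.

Poles of f: {-1 + I, 2}

Final answer: {-1 + I, 2}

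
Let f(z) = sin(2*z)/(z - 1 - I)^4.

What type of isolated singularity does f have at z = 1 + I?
Write f(z) = g(z)/(z - 1 - I)^4 with g(z) = sin(2*z).
g is entire and g(1 + I) = sin(2 + 2*I) ≠ 0, so no factor of (z - 1 - I) cancels: the Laurent expansion of f about z = 1 + I starts at the power -4, i.e. lim_{z→z₀} (z - z₀)^4 f(z) = sin(2 + 2*I) is finite and nonzero.
So z = 1 + I is a pole of order 4.

Final answer: pole of order 4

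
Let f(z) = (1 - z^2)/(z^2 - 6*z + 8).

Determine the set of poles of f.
The singularities of f are the zeros of the denominator. Factoring,
  z^2 - 6*z + 8 = (z - 2)*(z - 4)
so the candidates are z = 2, z = 4.

Check the numerator P(z) = 1 - z^2 at each one:
  P(2) = -3 ≠ 0, so z = 2 is a (simple) pole.
  P(4) = -15 ≠ 0, so z = 4 is a (simple) pole.

Poles of f: {2, 4}

Final answer: {2, 4}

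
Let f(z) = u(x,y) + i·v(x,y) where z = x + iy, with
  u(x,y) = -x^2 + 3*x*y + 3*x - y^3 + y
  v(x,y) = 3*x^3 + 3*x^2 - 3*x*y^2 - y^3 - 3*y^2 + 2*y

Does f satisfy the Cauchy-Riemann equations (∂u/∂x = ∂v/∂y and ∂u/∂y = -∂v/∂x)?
∂u/∂x = -2*x + 3*y + 3
∂v/∂y = -6*x*y - 3*y^2 - 6*y + 2
∂u/∂y = 3*x - 3*y^2 + 1
∂v/∂x = 9*x^2 + 6*x - 3*y^2
∂u/∂x ≠ ∂v/∂y and ∂u/∂y ≠ -∂v/∂x; the Cauchy-Riemann equations are not satisfied, so f is not analytic.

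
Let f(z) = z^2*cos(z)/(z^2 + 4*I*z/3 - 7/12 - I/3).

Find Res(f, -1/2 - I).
Write f(z) = P(z)/Q(z) with P(z) = z^2*cos(z) and Q(z) = z^2 + 4*I*z/3 - 7/12 - I/3.
The denominator factors as Q(z) = (z - 1/2 + I/3)*(z + 1/2 + I), so z = -1/2 - I is a simple zero of Q and P is analytic there; z = -1/2 - I is therefore a simple pole and
  Res(f, z₀) = P(z₀)/Q'(z₀).

Q'(z) = 2*z + 4*I/3, so Q'(-1/2 - I) = -1 - 2*I/3.
P(-1/2 - I) = (-3/4 + I)*cos(1/2 + I).

Res(f, -1/2 - I) = ((-3/4 + I)*cos(1/2 + I))/(-1 - 2*I/3) = (3/52 - 27*I/26)*cos(1/2 + I)

Final answer: (3/52 - 27*I/26)*cos(1/2 + I)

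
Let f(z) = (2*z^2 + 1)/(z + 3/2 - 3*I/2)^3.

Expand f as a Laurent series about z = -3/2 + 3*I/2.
(1 - 9*I)/(z + 3/2 - 3*I/2)^3 + (-6 + 6*I)/(z + 3/2 - 3*I/2)^2 + 2/(z + 3/2 - 3*I/2)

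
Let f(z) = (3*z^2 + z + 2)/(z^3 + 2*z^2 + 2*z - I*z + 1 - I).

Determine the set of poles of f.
{-1 - I, -1, I}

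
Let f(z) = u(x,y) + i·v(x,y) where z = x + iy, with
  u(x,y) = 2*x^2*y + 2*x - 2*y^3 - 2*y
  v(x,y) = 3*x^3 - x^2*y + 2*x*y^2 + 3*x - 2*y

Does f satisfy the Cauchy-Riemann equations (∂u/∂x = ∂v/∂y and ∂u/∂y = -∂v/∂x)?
∂u/∂x = 4*x*y + 2
∂v/∂y = -x^2 + 4*x*y - 2
∂u/∂y = 2*x^2 - 6*y^2 - 2
∂v/∂x = 9*x^2 - 2*x*y + 2*y^2 + 3
∂u/∂x ≠ ∂v/∂y and ∂u/∂y ≠ -∂v/∂x; the Cauchy-Riemann equations are not satisfied, so f is not analytic.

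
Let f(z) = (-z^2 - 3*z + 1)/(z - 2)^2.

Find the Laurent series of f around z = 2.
Put w = z - (2), i.e. z = w + 2. The denominator is w^2, so it suffices to rewrite the numerator in powers of w.

P(z) = -z^2 - 3*z + 1
P(w + 2) = -9 - 7*w - w^2

Dividing each term by w^2:
  f = -9/w^2 - 7/w - 1

Substituting back w = z - 2:
  f(z) = -9/(z - 2)^2 - 7/(z - 2) - 1

The series is finite because the numerator is a polynomial; the negative powers form the principal part, and the coefficient of 1/(z - 2) gives Res(f, 2) = -7.

Final answer: -9/(z - 2)^2 - 7/(z - 2) - 1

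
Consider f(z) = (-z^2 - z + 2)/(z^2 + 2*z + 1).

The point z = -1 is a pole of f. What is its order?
2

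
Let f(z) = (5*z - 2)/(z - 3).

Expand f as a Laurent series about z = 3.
Put w = z - (3), i.e. z = w + 3. The denominator is w, so it suffices to rewrite the numerator in powers of w.

P(z) = 5*z - 2
P(w + 3) = 13 + 5*w

Dividing each term by w:
  f = 13/w + 5

Substituting back w = z - 3:
  f(z) = 13/(z - 3) + 5

The series is finite because the numerator is a polynomial; the negative powers form the principal part, and the coefficient of 1/(z - 3) gives Res(f, 3) = 13.

Final answer: 13/(z - 3) + 5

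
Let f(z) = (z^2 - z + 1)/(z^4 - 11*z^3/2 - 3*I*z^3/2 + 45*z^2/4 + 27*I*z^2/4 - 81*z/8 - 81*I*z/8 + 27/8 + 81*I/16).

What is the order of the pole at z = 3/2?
Factor the denominator:
  z^4 - 11*z^3/2 - 3*I*z^3/2 + 45*z^2/4 + 27*I*z^2/4 - 81*z/8 - 81*I*z/8 + 27/8 + 81*I/16 = (z - 3/2)^3*(z - 1 - 3*I/2)

The numerator P(z) = z^2 - z + 1 has P(3/2) = 7/4 ≠ 0, so no factor of (z - 3/2) cancels.
Near z = 3/2 we can therefore write f(z) = g(z)/(z - 3/2)^3 with g analytic at 3/2 and g(3/2) ≠ 0 (g is the numerator divided by the remaining denominator factors).

Hence z = 3/2 is a pole of order 3.

Final answer: 3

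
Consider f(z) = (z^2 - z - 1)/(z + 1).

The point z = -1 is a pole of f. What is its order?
Factor the denominator:
  z + 1 = (z + 1)

The numerator P(z) = z^2 - z - 1 has P(-1) = 1 ≠ 0, so no factor of (z + 1) cancels.
Near z = -1 we can therefore write f(z) = g(z)/(z + 1) with g analytic at -1 and g(-1) ≠ 0 (g is just the numerator).

Hence z = -1 is a pole of order 1.

Final answer: 1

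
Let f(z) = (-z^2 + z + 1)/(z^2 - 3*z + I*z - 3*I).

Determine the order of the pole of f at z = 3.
1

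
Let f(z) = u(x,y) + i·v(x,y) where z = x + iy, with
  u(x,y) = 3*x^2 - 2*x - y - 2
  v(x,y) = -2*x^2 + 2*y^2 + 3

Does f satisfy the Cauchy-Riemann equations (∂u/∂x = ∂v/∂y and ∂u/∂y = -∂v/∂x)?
∂u/∂x = 6*x - 2
∂v/∂y = 4*y
∂u/∂y = -1
∂v/∂x = -4*x
∂u/∂x ≠ ∂v/∂y and ∂u/∂y ≠ -∂v/∂x; the Cauchy-Riemann equations are not satisfied, so f is not analytic.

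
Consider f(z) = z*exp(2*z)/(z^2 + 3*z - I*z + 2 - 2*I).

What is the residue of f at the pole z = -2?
Write f(z) = P(z)/Q(z) with P(z) = z*exp(2*z) and Q(z) = z^2 + 3*z - I*z + 2 - 2*I.
The denominator factors as Q(z) = (z + 1 - I)*(z + 2), so z = -2 is a simple zero of Q and P is analytic there; z = -2 is therefore a simple pole and
  Res(f, z₀) = P(z₀)/Q'(z₀).

Q'(z) = 2*z + 3 - I, so Q'(-2) = -1 - I.
P(-2) = -2*exp(-4).

Res(f, -2) = (-2*exp(-4))/(-1 - I) = (1 - I)*exp(-4)

Final answer: (1 - I)*exp(-4)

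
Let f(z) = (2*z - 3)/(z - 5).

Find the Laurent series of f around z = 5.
Put w = z - (5), i.e. z = w + 5. The denominator is w, so it suffices to rewrite the numerator in powers of w.

P(z) = 2*z - 3
P(w + 5) = 7 + 2*w

Dividing each term by w:
  f = 7/w + 2

Substituting back w = z - 5:
  f(z) = 7/(z - 5) + 2

The series is finite because the numerator is a polynomial; the negative powers form the principal part, and the coefficient of 1/(z - 5) gives Res(f, 5) = 7.

Final answer: 7/(z - 5) + 2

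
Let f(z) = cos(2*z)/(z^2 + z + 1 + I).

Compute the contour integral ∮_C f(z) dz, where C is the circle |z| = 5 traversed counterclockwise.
By the residue theorem, ∮_C f(z) dz = 2πi · (sum of the residues of f at the poles inside |z| = 5).

The denominator factors as (z + I)*(z + 1 - I), so the singularities of f are simple poles at z = -I, z = -1 + I.
  |-I|² = 1 < 25 = 5², so this pole is inside the contour.
  |-1 + I|² = 2 < 25 = 5², so this pole is inside the contour.

With P(z) = cos(2*z) and Q(z) = z^2 + z + 1 + I, each pole is simple, so Res(f, z₀) = P(z₀)/Q'(z₀) with Q'(z) = 2*z + 1.
  Res(f, -I) = P(-I)/Q'(-I) = (cosh(2))/(1 - 2*I) = (1/5 + 2*I/5)*cosh(2)
  Res(f, -1 + I) = P(-1 + I)/Q'(-1 + I) = (cos(2 - 2*I))/(-1 + 2*I) = (-1/5 - 2*I/5)*cos(2 - 2*I)

Sum of residues inside C: (-1/5 - 2*I/5)*cos(2 - 2*I) + (1/5 + 2*I/5)*cosh(2)
∮_C f(z) dz = 2πi · ((-1/5 - 2*I/5)*cos(2 - 2*I) + (1/5 + 2*I/5)*cosh(2)) = pi*(-4/5 + 2*I/5)*cosh(2) + pi*(4/5 - 2*I/5)*cos(2 - 2*I)

Final answer: pi*(-4/5 + 2*I/5)*cosh(2) + pi*(4/5 - 2*I/5)*cos(2 - 2*I)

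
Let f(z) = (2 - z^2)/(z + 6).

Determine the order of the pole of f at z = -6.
Factor the denominator:
  z + 6 = (z + 6)

The numerator P(z) = 2 - z^2 has P(-6) = -34 ≠ 0, so no factor of (z + 6) cancels.
Near z = -6 we can therefore write f(z) = g(z)/(z + 6) with g analytic at -6 and g(-6) ≠ 0 (g is just the numerator).

Hence z = -6 is a pole of order 1.

Final answer: 1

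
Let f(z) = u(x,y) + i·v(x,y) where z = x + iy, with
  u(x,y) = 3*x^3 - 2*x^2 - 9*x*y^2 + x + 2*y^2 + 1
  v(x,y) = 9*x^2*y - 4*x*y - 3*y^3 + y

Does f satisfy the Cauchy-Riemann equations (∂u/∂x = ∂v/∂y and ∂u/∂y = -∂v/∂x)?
∂u/∂x = 9*x^2 - 4*x - 9*y^2 + 1
∂v/∂y = 9*x^2 - 4*x - 9*y^2 + 1
∂u/∂y = -18*x*y + 4*y
∂v/∂x = 18*x*y - 4*y
∂u/∂x = ∂v/∂y and ∂u/∂y = -∂v/∂x hold identically; f is analytic.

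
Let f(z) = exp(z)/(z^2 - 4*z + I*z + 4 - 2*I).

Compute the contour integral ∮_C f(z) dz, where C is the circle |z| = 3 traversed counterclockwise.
2*pi*exp(2) - 2*pi*exp(2 - I)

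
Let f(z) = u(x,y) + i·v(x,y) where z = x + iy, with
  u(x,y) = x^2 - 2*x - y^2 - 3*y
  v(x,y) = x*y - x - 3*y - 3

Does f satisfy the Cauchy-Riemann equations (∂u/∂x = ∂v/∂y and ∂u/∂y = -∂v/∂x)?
∂u/∂x = 2*x - 2
∂v/∂y = x - 3
∂u/∂y = -2*y - 3
∂v/∂x = y - 1
∂u/∂x ≠ ∂v/∂y and ∂u/∂y ≠ -∂v/∂x; the Cauchy-Riemann equations are not satisfied, so f is not analytic.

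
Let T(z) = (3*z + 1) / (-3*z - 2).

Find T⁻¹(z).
Set w = T(z) = (3*z + 1) / (-3*z - 2) and solve for z:
  w*(-3*z - 2) = 3*z + 1
  -2*w + z*(-3*w - 3) - 1 = 0
  z*(-3*w - 3) = 2*w + 1
  z = (-2*w - 1)/(3*w + 3)
Renaming the variable, T⁻¹(z) = (-2*z - 1)/(3*z + 3).
(Check: ad - bc = -3 ≠ 0, so T is invertible.)

Final answer: (-2*z - 1)/(3*z + 3)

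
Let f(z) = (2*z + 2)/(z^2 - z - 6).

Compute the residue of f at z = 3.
Write f(z) = P(z)/Q(z) with P(z) = 2*z + 2 and Q(z) = z^2 - z - 6.
The denominator factors as Q(z) = (z + 2)*(z - 3), so z = 3 is a simple zero of Q and P is analytic there; z = 3 is therefore a simple pole and
  Res(f, z₀) = P(z₀)/Q'(z₀).

Q'(z) = 2*z - 1, so Q'(3) = 5.
P(3) = 8.

Res(f, 3) = (8)/(5) = 8/5

Final answer: 8/5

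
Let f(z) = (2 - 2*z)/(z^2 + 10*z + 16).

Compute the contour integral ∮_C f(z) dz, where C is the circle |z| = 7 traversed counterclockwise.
By the residue theorem, ∮_C f(z) dz = 2πi · (sum of the residues of f at the poles inside |z| = 7).

The denominator factors as (z + 8)*(z + 2), so the singularities of f are simple poles at z = -8, z = -2.
  |-8|² = 64 > 49 = 7², so this pole is outside the contour.
  |-2|² = 4 < 49 = 7², so this pole is inside the contour.

With P(z) = 2 - 2*z and Q(z) = z^2 + 10*z + 16, each pole is simple, so Res(f, z₀) = P(z₀)/Q'(z₀) with Q'(z) = 2*z + 10.
  Res(f, -2) = P(-2)/Q'(-2) = (6)/(6) = 1

∮_C f(z) dz = 2πi · (1) = 2*I*pi

Final answer: 2*I*pi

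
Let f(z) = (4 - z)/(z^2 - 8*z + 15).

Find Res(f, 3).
Write f(z) = P(z)/Q(z) with P(z) = 4 - z and Q(z) = z^2 - 8*z + 15.
The denominator factors as Q(z) = (z - 3)*(z - 5), so z = 3 is a simple zero of Q and P is analytic there; z = 3 is therefore a simple pole and
  Res(f, z₀) = P(z₀)/Q'(z₀).

Q'(z) = 2*z - 8, so Q'(3) = -2.
P(3) = 1.

Res(f, 3) = (1)/(-2) = -1/2

Final answer: -1/2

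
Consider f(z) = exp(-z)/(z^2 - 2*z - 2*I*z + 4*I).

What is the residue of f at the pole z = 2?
Write f(z) = P(z)/Q(z) with P(z) = exp(-z) and Q(z) = z^2 - 2*z - 2*I*z + 4*I.
The denominator factors as Q(z) = (z - 2*I)*(z - 2), so z = 2 is a simple zero of Q and P is analytic there; z = 2 is therefore a simple pole and
  Res(f, z₀) = P(z₀)/Q'(z₀).

Q'(z) = 2*z - 2 - 2*I, so Q'(2) = 2 - 2*I.
P(2) = exp(-2).

Res(f, 2) = (exp(-2))/(2 - 2*I) = (1/4 + I/4)*exp(-2)

Final answer: (1/4 + I/4)*exp(-2)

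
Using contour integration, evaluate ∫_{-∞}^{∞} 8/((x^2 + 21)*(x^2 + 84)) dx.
4*sqrt(21)*pi/1323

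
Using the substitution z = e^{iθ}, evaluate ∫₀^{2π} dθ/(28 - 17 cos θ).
Call the integral J. The integrand is 2π-periodic and we integrate over a full period, so shifting θ does not change the value (θ → θ + π flips the sign of the trig term). Hence
  J = ∫₀^{2π} dθ/(28 + 17 cos θ).
Put z = e^{iθ}: then cos θ = (z + 1/z)/2, dθ = dz/(iz), and z runs once counterclockwise around |z| = 1:
  J = ∮_{|z|=1} 1/(28 + 17*(z + 1/z)/2) · dz/(iz) = (2/i) ∮_{|z|=1} dz/(17*z^2 + 56*z + 17).
The roots of 17*z^2 + 56*z + 17 are z = (-28 ± sqrt(28^2 - 17^2))/17, with sqrt(495) = 3*sqrt(55); their product is 1, so only z₊ = -28/17 + 3*sqrt(55)/17 lies inside the unit circle (z₋ = -28/17 - 3*sqrt(55)/17 lies outside).
z₊ is a simple zero of q(z) = 17*z^2 + 56*z + 17, so Res(1/q, z₊) = 1/q'(z₊) with q'(z) = 34*z + 56; and q'(z₊) = 17*(z₊ - z₋) = 6*sqrt(55).
Therefore J = (2/i) · 2πi · 1/(6*sqrt(55)) = 2*pi/(3*sqrt(55)) = 2*sqrt(55)*pi/165

Final answer: 2*sqrt(55)*pi/165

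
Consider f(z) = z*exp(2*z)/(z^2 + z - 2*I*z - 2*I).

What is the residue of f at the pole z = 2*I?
Write f(z) = P(z)/Q(z) with P(z) = z*exp(2*z) and Q(z) = z^2 + z - 2*I*z - 2*I.
The denominator factors as Q(z) = (z + 1)*(z - 2*I), so z = 2*I is a simple zero of Q and P is analytic there; z = 2*I is therefore a simple pole and
  Res(f, z₀) = P(z₀)/Q'(z₀).

Q'(z) = 2*z + 1 - 2*I, so Q'(2*I) = 1 + 2*I.
P(2*I) = 2*I*exp(4*I).

Res(f, 2*I) = (2*I*exp(4*I))/(1 + 2*I) = (4/5 + 2*I/5)*exp(4*I)

Final answer: (4/5 + 2*I/5)*exp(4*I)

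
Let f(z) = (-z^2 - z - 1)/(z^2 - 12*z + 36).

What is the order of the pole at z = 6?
Factor the denominator:
  z^2 - 12*z + 36 = (z - 6)^2

The numerator P(z) = -z^2 - z - 1 has P(6) = -43 ≠ 0, so no factor of (z - 6) cancels.
Near z = 6 we can therefore write f(z) = g(z)/(z - 6)^2 with g analytic at 6 and g(6) ≠ 0 (g is just the numerator).

Hence z = 6 is a pole of order 2.

Final answer: 2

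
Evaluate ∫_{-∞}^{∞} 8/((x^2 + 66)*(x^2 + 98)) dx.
pi*(-33*sqrt(2) + 7*sqrt(66))/1848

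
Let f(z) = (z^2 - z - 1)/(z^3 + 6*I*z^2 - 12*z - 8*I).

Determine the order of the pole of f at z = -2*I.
3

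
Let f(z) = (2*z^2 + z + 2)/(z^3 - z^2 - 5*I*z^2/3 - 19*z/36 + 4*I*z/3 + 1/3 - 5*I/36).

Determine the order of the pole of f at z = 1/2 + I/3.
Factor the denominator:
  z^3 - z^2 - 5*I*z^2/3 - 19*z/36 + 4*I*z/3 + 1/3 - 5*I/36 = (z - 1/2 - I/3)^2*(z - I)

The numerator P(z) = 2*z^2 + z + 2 has P(1/2 + I/3) = 25/9 + I ≠ 0, so no factor of (z - 1/2 - I/3) cancels.
Near z = 1/2 + I/3 we can therefore write f(z) = g(z)/(z - 1/2 - I/3)^2 with g analytic at 1/2 + I/3 and g(1/2 + I/3) ≠ 0 (g is the numerator divided by the remaining denominator factors).

Hence z = 1/2 + I/3 is a pole of order 2.

Final answer: 2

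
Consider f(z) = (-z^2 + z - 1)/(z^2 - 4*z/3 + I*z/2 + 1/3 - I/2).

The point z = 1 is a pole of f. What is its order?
Factor the denominator:
  z^2 - 4*z/3 + I*z/2 + 1/3 - I/2 = (z - 1)*(z - 1/3 + I/2)

The numerator P(z) = -z^2 + z - 1 has P(1) = -1 ≠ 0, so no factor of (z - 1) cancels.
Near z = 1 we can therefore write f(z) = g(z)/(z - 1) with g analytic at 1 and g(1) ≠ 0 (g is the numerator divided by the remaining denominator factors).

Hence z = 1 is a pole of order 1.

Final answer: 1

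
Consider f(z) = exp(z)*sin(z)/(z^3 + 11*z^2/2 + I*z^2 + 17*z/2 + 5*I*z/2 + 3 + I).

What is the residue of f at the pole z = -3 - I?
Write f(z) = P(z)/Q(z) with P(z) = exp(z)*sin(z) and Q(z) = z^3 + 11*z^2/2 + I*z^2 + 17*z/2 + 5*I*z/2 + 3 + I.
The denominator factors as Q(z) = (z + 3 + I)*(z + 1/2)*(z + 2), so z = -3 - I is a simple zero of Q and P is analytic there; z = -3 - I is therefore a simple pole and
  Res(f, z₀) = P(z₀)/Q'(z₀).

Q'(z) = 3*z^2 + 11*z + 2*I*z + 17/2 + 5*I/2, so Q'(-3 - I) = 3/2 + 7*I/2.
P(-3 - I) = -exp(-3 - I)*sin(3 + I).

Res(f, -3 - I) = (-exp(-3 - I)*sin(3 + I))/(3/2 + 7*I/2) = (-3/29 + 7*I/29)*exp(-3 - I)*sin(3 + I)

Final answer: (-3/29 + 7*I/29)*exp(-3 - I)*sin(3 + I)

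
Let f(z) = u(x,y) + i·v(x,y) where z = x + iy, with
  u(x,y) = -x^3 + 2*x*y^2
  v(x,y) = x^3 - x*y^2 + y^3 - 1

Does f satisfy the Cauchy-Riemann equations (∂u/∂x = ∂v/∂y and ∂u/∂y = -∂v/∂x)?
∂u/∂x = -3*x^2 + 2*y^2
∂v/∂y = -2*x*y + 3*y^2
∂u/∂y = 4*x*y
∂v/∂x = 3*x^2 - y^2
∂u/∂x ≠ ∂v/∂y and ∂u/∂y ≠ -∂v/∂x; the Cauchy-Riemann equations are not satisfied, so f is not analytic.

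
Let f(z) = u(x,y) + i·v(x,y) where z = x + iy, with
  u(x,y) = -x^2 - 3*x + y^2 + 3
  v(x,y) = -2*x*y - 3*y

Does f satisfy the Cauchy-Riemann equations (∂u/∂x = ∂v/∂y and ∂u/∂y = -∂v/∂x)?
∂u/∂x = -2*x - 3
∂v/∂y = -2*x - 3
∂u/∂y = 2*y
∂v/∂x = -2*y
∂u/∂x = ∂v/∂y and ∂u/∂y = -∂v/∂x hold identically; f is analytic.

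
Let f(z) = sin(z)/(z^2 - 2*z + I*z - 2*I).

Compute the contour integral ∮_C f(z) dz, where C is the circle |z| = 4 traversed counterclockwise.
By the residue theorem, ∮_C f(z) dz = 2πi · (sum of the residues of f at the poles inside |z| = 4).

The denominator factors as (z + I)*(z - 2), so the singularities of f are simple poles at z = -I, z = 2.
  |-I|² = 1 < 16 = 4², so this pole is inside the contour.
  |2|² = 4 < 16 = 4², so this pole is inside the contour.

With P(z) = sin(z) and Q(z) = z^2 - 2*z + I*z - 2*I, each pole is simple, so Res(f, z₀) = P(z₀)/Q'(z₀) with Q'(z) = 2*z - 2 + I.
  Res(f, -I) = P(-I)/Q'(-I) = (-I*sinh(1))/(-2 - I) = (1/5 + 2*I/5)*sinh(1)
  Res(f, 2) = P(2)/Q'(2) = (sin(2))/(2 + I) = (2/5 - I/5)*sin(2)

Sum of residues inside C: (2/5 - I/5)*sin(2) + (1/5 + 2*I/5)*sinh(1)
∮_C f(z) dz = 2πi · ((2/5 - I/5)*sin(2) + (1/5 + 2*I/5)*sinh(1)) = pi*(-4/5 + 2*I/5)*sinh(1) + pi*(2/5 + 4*I/5)*sin(2)

Final answer: pi*(-4/5 + 2*I/5)*sinh(1) + pi*(2/5 + 4*I/5)*sin(2)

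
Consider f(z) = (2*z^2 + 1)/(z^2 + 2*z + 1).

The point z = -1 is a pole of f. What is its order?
Factor the denominator:
  z^2 + 2*z + 1 = (z + 1)^2

The numerator P(z) = 2*z^2 + 1 has P(-1) = 3 ≠ 0, so no factor of (z + 1) cancels.
Near z = -1 we can therefore write f(z) = g(z)/(z + 1)^2 with g analytic at -1 and g(-1) ≠ 0 (g is just the numerator).

Hence z = -1 is a pole of order 2.

Final answer: 2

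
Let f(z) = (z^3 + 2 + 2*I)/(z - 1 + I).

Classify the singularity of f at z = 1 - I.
The numerator vanishes at z = 1 - I ((1 - I)^3 = -2 - 2*I), so it is divisible by z - 1 + I:
  z^3 + 2 + 2*I = (z - 1 + I)*(z^2 + z - I*z - 2*I)
Hence for z ≠ 1 - I, f(z) = z^2 + z - I*z - 2*I, a polynomial, and lim_{z→1 - I} f(z) = -6*I is finite.
So the singularity is removable.

Final answer: removable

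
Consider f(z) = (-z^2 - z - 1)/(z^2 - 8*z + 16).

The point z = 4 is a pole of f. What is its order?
Factor the denominator:
  z^2 - 8*z + 16 = (z - 4)^2

The numerator P(z) = -z^2 - z - 1 has P(4) = -21 ≠ 0, so no factor of (z - 4) cancels.
Near z = 4 we can therefore write f(z) = g(z)/(z - 4)^2 with g analytic at 4 and g(4) ≠ 0 (g is just the numerator).

Hence z = 4 is a pole of order 2.

Final answer: 2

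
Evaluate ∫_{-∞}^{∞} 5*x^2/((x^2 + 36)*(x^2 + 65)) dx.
Let f(z) = 5*z^2/((z^2 + 36)*(z^2 + 65)). The denominator has no real zeros and deg Q - deg P = 2 ≥ 2, so the integral of f over the upper semicircle |z| = R tends to 0 as R → ∞. Closing the contour in the upper half-plane,
  ∫_{-∞}^{∞} f(x) dx = 2πi · Σ Res(f, z_k)  over the poles with Im z_k > 0.

Zeros of the denominator: z^2 + 36 = 0 gives z = ±6*I; z^2 + 65 = 0 gives z = ±sqrt(65)*I.
Upper half-plane: z = 6*I, z = sqrt(65)*I (simple).

Each pole is a simple zero of Q(z) = z^4 + 101*z^2 + 2340, so Res(f, z₀) = P(z₀)/Q'(z₀) with P(z) = 5*z^2, Q'(z) = 4*z^3 + 202*z:
  Res(f, 6*I) = (-180)/(348*I) = 15*I/29
  Res(f, sqrt(65)*I) = (-325)/(-58*sqrt(65)*I) = -5*sqrt(65)*I/58

Sum of residues: 5*I*(6 - sqrt(65))/58
∫_{-∞}^{∞} f(x) dx = 2πi · (5*I*(6 - sqrt(65))/58) = 5*pi*(-6 + sqrt(65))/29

Final answer: 5*pi*(-6 + sqrt(65))/29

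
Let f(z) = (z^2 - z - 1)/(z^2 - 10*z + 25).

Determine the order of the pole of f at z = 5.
2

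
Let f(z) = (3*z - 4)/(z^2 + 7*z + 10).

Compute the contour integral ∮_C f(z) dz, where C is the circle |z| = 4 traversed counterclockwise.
-20*I*pi/3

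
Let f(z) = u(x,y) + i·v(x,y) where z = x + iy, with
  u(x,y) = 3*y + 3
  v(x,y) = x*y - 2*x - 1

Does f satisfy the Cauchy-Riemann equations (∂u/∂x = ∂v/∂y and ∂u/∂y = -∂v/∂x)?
∂u/∂x = 0
∂v/∂y = x
∂u/∂y = 3
∂v/∂x = y - 2
∂u/∂x ≠ ∂v/∂y and ∂u/∂y ≠ -∂v/∂x; the Cauchy-Riemann equations are not satisfied, so f is not analytic.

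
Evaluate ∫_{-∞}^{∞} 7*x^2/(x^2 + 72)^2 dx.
Let f(z) = 7*z^2/(z^2 + 72)^2. The denominator has no real zeros and deg Q - deg P = 2 ≥ 2, so the integral of f over the upper semicircle |z| = R tends to 0 as R → ∞. Closing the contour in the upper half-plane,
  ∫_{-∞}^{∞} f(x) dx = 2πi · Σ Res(f, z_k)  over the poles with Im z_k > 0.

Zeros of the denominator: z^2 + 72 = 0 gives z = ±6*sqrt(2)*I.
Upper half-plane: z = 6*sqrt(2)*I (a pole of order 2).

Write f(z) = g(z)/(z - 6*sqrt(2)*I)^2 with g(z) = 7*z^2/(z + 6*sqrt(2)*I)^2. For a double pole, Res(f, z₀) = g'(z₀):
  g'(z) = 84*sqrt(2)*I*z/(z + 6*sqrt(2)*I)^3
  Res(f, 6*sqrt(2)*I) = g'(6*sqrt(2)*I) = -7*sqrt(2)*I/48

∫_{-∞}^{∞} f(x) dx = 2πi · (-7*sqrt(2)*I/48) = 7*sqrt(2)*pi/24

Final answer: 7*sqrt(2)*pi/24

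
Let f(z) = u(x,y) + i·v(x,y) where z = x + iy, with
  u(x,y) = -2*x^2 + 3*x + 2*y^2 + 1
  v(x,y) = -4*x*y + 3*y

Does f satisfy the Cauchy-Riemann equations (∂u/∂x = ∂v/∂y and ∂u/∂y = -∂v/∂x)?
∂u/∂x = 3 - 4*x
∂v/∂y = 3 - 4*x
∂u/∂y = 4*y
∂v/∂x = -4*y
∂u/∂x = ∂v/∂y and ∂u/∂y = -∂v/∂x hold identically; f is analytic.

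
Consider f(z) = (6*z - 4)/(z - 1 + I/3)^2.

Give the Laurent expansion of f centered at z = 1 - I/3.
(2 - 2*I)/(z - 1 + I/3)^2 + 6/(z - 1 + I/3)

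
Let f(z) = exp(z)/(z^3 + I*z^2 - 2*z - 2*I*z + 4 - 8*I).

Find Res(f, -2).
Write f(z) = P(z)/Q(z) with P(z) = exp(z) and Q(z) = z^3 + I*z^2 - 2*z - 2*I*z + 4 - 8*I.
The denominator factors as Q(z) = (z - 2 - I)*(z + 2*I)*(z + 2), so z = -2 is a simple zero of Q and P is analytic there; z = -2 is therefore a simple pole and
  Res(f, z₀) = P(z₀)/Q'(z₀).

Q'(z) = 3*z^2 + 2*I*z - 2 - 2*I, so Q'(-2) = 10 - 6*I.
P(-2) = exp(-2).

Res(f, -2) = (exp(-2))/(10 - 6*I) = (5/68 + 3*I/68)*exp(-2)

Final answer: (5/68 + 3*I/68)*exp(-2)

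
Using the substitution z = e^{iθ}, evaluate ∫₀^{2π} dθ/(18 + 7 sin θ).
Call the integral J. The integrand is 2π-periodic and we integrate over a full period, so shifting θ does not change the value (θ → θ + π/2 turns sin θ into cos θ). Hence
  J = ∫₀^{2π} dθ/(18 + 7 cos θ).
Put z = e^{iθ}: then cos θ = (z + 1/z)/2, dθ = dz/(iz), and z runs once counterclockwise around |z| = 1:
  J = ∮_{|z|=1} 1/(18 + 7*(z + 1/z)/2) · dz/(iz) = (2/i) ∮_{|z|=1} dz/(7*z^2 + 36*z + 7).
The roots of 7*z^2 + 36*z + 7 are z = (-18 ± sqrt(18^2 - 7^2))/7, with sqrt(275) = 5*sqrt(11); their product is 1, so only z₊ = -18/7 + 5*sqrt(11)/7 lies inside the unit circle (z₋ = -18/7 - 5*sqrt(11)/7 lies outside).
z₊ is a simple zero of q(z) = 7*z^2 + 36*z + 7, so Res(1/q, z₊) = 1/q'(z₊) with q'(z) = 14*z + 36; and q'(z₊) = 7*(z₊ - z₋) = 10*sqrt(11).
Therefore J = (2/i) · 2πi · 1/(10*sqrt(11)) = 2*pi/(5*sqrt(11)) = 2*sqrt(11)*pi/55

Final answer: 2*sqrt(11)*pi/55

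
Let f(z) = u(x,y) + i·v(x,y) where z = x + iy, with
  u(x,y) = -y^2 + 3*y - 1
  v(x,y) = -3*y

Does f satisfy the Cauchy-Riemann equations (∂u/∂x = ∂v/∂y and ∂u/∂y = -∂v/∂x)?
∂u/∂x = 0
∂v/∂y = -3
∂u/∂y = 3 - 2*y
∂v/∂x = 0
∂u/∂x ≠ ∂v/∂y and ∂u/∂y ≠ -∂v/∂x; the Cauchy-Riemann equations are not satisfied, so f is not analytic.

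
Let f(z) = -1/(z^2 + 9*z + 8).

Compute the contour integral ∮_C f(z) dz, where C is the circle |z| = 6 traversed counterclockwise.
By the residue theorem, ∮_C f(z) dz = 2πi · (sum of the residues of f at the poles inside |z| = 6).

The denominator factors as (z + 8)*(z + 1), so the singularities of f are simple poles at z = -8, z = -1.
  |-8|² = 64 > 36 = 6², so this pole is outside the contour.
  |-1|² = 1 < 36 = 6², so this pole is inside the contour.

With P(z) = -1 and Q(z) = z^2 + 9*z + 8, each pole is simple, so Res(f, z₀) = P(z₀)/Q'(z₀) with Q'(z) = 2*z + 9.
  Res(f, -1) = P(-1)/Q'(-1) = (-1)/(7) = -1/7

∮_C f(z) dz = 2πi · (-1/7) = -2*I*pi/7

Final answer: -2*I*pi/7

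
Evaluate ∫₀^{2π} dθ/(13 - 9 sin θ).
Call the integral J. The integrand is 2π-periodic and we integrate over a full period, so shifting θ does not change the value (θ → θ + π/2 turns sin θ into cos θ; θ → θ + π flips the sign of the trig term). Hence
  J = ∫₀^{2π} dθ/(13 + 9 cos θ).
Put z = e^{iθ}: then cos θ = (z + 1/z)/2, dθ = dz/(iz), and z runs once counterclockwise around |z| = 1:
  J = ∮_{|z|=1} 1/(13 + 9*(z + 1/z)/2) · dz/(iz) = (2/i) ∮_{|z|=1} dz/(9*z^2 + 26*z + 9).
The roots of 9*z^2 + 26*z + 9 are z = (-13 ± sqrt(13^2 - 9^2))/9, with sqrt(88) = 2*sqrt(22); their product is 1, so only z₊ = -13/9 + 2*sqrt(22)/9 lies inside the unit circle (z₋ = -13/9 - 2*sqrt(22)/9 lies outside).
z₊ is a simple zero of q(z) = 9*z^2 + 26*z + 9, so Res(1/q, z₊) = 1/q'(z₊) with q'(z) = 18*z + 26; and q'(z₊) = 9*(z₊ - z₋) = 4*sqrt(22).
Therefore J = (2/i) · 2πi · 1/(4*sqrt(22)) = 2*pi/(2*sqrt(22)) = sqrt(22)*pi/22

Final answer: sqrt(22)*pi/22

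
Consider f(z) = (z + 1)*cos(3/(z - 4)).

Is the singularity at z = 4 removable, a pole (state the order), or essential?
Let u = z - 4. Then
  cos(3/u) = Σ_{k≥0} (-1)^k (3)^(2k)/((2k)!·u^(2k)) = 1 - 9/(2*u^2) + 27/(8*u^4) + ...
which has infinitely many negative powers of u, so cos(3/(z - 4)) has an essential singularity at z = 4.
The extra factor z + 1 is a nonzero polynomial; if the product had at most a pole at z = 4, dividing by that polynomial would leave cos(3/(z - 4)) with at most a pole too — contradiction. (Equivalently, the product's Laurent series still has infinitely many negative powers.)
So the singularity is essential.

Final answer: essential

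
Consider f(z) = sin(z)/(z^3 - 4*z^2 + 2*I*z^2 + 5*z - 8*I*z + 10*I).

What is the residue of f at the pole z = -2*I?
(-8/65 - I/65)*sinh(2)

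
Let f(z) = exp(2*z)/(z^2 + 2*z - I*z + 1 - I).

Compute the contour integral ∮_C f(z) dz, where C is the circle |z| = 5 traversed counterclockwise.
By the residue theorem, ∮_C f(z) dz = 2πi · (sum of the residues of f at the poles inside |z| = 5).

The denominator factors as (z + 1)*(z + 1 - I), so the singularities of f are simple poles at z = -1, z = -1 + I.
  |-1|² = 1 < 25 = 5², so this pole is inside the contour.
  |-1 + I|² = 2 < 25 = 5², so this pole is inside the contour.

With P(z) = exp(2*z) and Q(z) = z^2 + 2*z - I*z + 1 - I, each pole is simple, so Res(f, z₀) = P(z₀)/Q'(z₀) with Q'(z) = 2*z + 2 - I.
  Res(f, -1) = P(-1)/Q'(-1) = (exp(-2))/(-I) = I*exp(-2)
  Res(f, -1 + I) = P(-1 + I)/Q'(-1 + I) = (exp(-2 + 2*I))/(I) = -I*exp(-2 + 2*I)

Sum of residues inside C: -I*exp(-2 + 2*I) + I*exp(-2)
∮_C f(z) dz = 2πi · (-I*exp(-2 + 2*I) + I*exp(-2)) = -2*pi*exp(-2) + 2*pi*exp(-2 + 2*I)

Final answer: -2*pi*exp(-2) + 2*pi*exp(-2 + 2*I)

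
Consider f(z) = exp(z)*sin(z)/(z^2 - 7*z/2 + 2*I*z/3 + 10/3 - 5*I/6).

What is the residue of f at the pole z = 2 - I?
Write f(z) = P(z)/Q(z) with P(z) = exp(z)*sin(z) and Q(z) = z^2 - 7*z/2 + 2*I*z/3 + 10/3 - 5*I/6.
The denominator factors as Q(z) = (z - 3/2 - I/3)*(z - 2 + I), so z = 2 - I is a simple zero of Q and P is analytic there; z = 2 - I is therefore a simple pole and
  Res(f, z₀) = P(z₀)/Q'(z₀).

Q'(z) = 2*z - 7/2 + 2*I/3, so Q'(2 - I) = 1/2 - 4*I/3.
P(2 - I) = exp(2 - I)*sin(2 - I).

Res(f, 2 - I) = (exp(2 - I)*sin(2 - I))/(1/2 - 4*I/3) = (18/73 + 48*I/73)*exp(2 - I)*sin(2 - I)

Final answer: (18/73 + 48*I/73)*exp(2 - I)*sin(2 - I)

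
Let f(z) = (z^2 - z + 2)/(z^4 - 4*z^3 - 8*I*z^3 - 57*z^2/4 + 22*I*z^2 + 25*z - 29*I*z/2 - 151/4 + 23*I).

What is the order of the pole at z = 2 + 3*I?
2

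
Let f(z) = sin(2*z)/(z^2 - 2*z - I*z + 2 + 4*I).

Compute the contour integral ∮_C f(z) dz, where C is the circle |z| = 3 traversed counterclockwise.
By the residue theorem, ∮_C f(z) dz = 2πi · (sum of the residues of f at the poles inside |z| = 3).

The denominator factors as (z - 2*I)*(z - 2 + I), so the singularities of f are simple poles at z = 2*I, z = 2 - I.
  |2*I|² = 4 < 9 = 3², so this pole is inside the contour.
  |2 - I|² = 5 < 9 = 3², so this pole is inside the contour.

With P(z) = sin(2*z) and Q(z) = z^2 - 2*z - I*z + 2 + 4*I, each pole is simple, so Res(f, z₀) = P(z₀)/Q'(z₀) with Q'(z) = 2*z - 2 - I.
  Res(f, 2*I) = P(2*I)/Q'(2*I) = (I*sinh(4))/(-2 + 3*I) = (3/13 - 2*I/13)*sinh(4)
  Res(f, 2 - I) = P(2 - I)/Q'(2 - I) = (sin(4 - 2*I))/(2 - 3*I) = (2/13 + 3*I/13)*sin(4 - 2*I)

Sum of residues inside C: (3/13 - 2*I/13)*sinh(4) + (2/13 + 3*I/13)*sin(4 - 2*I)
∮_C f(z) dz = 2πi · ((3/13 - 2*I/13)*sinh(4) + (2/13 + 3*I/13)*sin(4 - 2*I)) = pi*(-6/13 + 4*I/13)*sin(4 - 2*I) + pi*(4/13 + 6*I/13)*sinh(4)

Final answer: pi*(-6/13 + 4*I/13)*sin(4 - 2*I) + pi*(4/13 + 6*I/13)*sinh(4)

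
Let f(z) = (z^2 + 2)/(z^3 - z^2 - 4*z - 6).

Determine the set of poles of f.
The singularities of f are the zeros of the denominator. Factoring,
  z^3 - z^2 - 4*z - 6 = (z + 1 + I)*(z + 1 - I)*(z - 3)
so the candidates are z = -1 - I, z = -1 + I, z = 3.

Check the numerator P(z) = z^2 + 2 at each one:
  P(-1 - I) = 2 + 2*I ≠ 0, so z = -1 - I is a (simple) pole.
  P(-1 + I) = 2 - 2*I ≠ 0, so z = -1 + I is a (simple) pole.
  P(3) = 11 ≠ 0, so z = 3 is a (simple) pole.

Poles of f: {-1 - I, -1 + I, 3}

Final answer: {-1 - I, -1 + I, 3}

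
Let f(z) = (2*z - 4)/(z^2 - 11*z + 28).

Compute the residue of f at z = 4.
-4/3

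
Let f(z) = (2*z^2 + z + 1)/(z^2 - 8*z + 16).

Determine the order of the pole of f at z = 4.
2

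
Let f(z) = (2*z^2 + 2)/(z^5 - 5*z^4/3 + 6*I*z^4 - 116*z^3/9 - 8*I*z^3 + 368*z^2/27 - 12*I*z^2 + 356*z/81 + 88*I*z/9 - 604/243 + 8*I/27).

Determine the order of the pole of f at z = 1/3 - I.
4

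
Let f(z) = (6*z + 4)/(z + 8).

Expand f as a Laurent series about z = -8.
-44/(z + 8) + 6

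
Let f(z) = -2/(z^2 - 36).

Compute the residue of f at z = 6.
Write f(z) = P(z)/Q(z) with P(z) = -2 and Q(z) = z^2 - 36.
The denominator factors as Q(z) = (z - 6)*(z + 6), so z = 6 is a simple zero of Q and P is analytic there; z = 6 is therefore a simple pole and
  Res(f, z₀) = P(z₀)/Q'(z₀).

Q'(z) = 2*z, so Q'(6) = 12.
P(6) = -2.

Res(f, 6) = (-2)/(12) = -1/6

Final answer: -1/6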